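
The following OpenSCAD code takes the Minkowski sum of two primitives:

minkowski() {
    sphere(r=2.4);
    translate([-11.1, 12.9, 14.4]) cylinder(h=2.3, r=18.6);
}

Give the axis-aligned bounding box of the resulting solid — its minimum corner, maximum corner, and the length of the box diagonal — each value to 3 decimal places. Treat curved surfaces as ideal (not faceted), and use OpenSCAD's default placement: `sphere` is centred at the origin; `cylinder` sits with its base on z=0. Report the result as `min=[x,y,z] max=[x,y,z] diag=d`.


A = translate([-11.1, 12.9, 14.4]) cylinder(h=2.3, r=18.6) → bbox [-29.7,-5.7,14.4] .. [7.5,31.5,16.7]
B = sphere(r=2.4) → bbox [-2.4,-2.4,-2.4] .. [2.4,2.4,2.4]
lo = A.lo+B.lo = [-29.7-2.4, -5.7-2.4, 14.4-2.4] = [-32.100,-8.100,12.000]
hi = A.hi+B.hi = [7.5+2.4, 31.5+2.4, 16.7+2.4] = [9.900,33.900,19.100]
diag = √(42²+42²+7.1²) = √3578.41 = 59.820

min=[-32.100,-8.100,12.000] max=[9.900,33.900,19.100] diag=59.820


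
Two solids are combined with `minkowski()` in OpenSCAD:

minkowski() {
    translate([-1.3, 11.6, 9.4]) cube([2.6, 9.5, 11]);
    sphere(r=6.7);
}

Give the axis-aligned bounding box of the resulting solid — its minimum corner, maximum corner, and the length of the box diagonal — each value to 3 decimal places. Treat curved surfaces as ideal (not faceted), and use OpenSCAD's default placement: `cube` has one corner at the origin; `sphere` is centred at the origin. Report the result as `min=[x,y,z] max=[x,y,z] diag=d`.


A = translate([-1.3, 11.6, 9.4]) cube([2.6, 9.5, 11]) → bbox [-1.3,11.6,9.4] .. [1.3,21.1,20.4]
B = sphere(r=6.7) → bbox [-6.7,-6.7,-6.7] .. [6.7,6.7,6.7]
lo = A.lo+B.lo = [-1.3-6.7, 11.6-6.7, 9.4-6.7] = [-8.000,4.900,2.700]
hi = A.hi+B.hi = [1.3+6.7, 21.1+6.7, 20.4+6.7] = [8.000,27.800,27.100]
diag = √(16²+22.9²+24.4²) = √1375.77 = 37.091

min=[-8.000,4.900,2.700] max=[8.000,27.800,27.100] diag=37.091


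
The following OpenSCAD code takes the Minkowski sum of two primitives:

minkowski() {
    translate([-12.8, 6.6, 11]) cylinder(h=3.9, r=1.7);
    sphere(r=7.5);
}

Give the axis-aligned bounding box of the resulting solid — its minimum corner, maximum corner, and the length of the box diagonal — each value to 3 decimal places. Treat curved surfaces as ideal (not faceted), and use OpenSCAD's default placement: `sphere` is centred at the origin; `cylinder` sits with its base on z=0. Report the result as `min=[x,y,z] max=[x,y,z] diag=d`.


min=[-22.000,-2.600,3.500] max=[-3.600,15.800,22.400] diag=32.161

A = translate([-12.8, 6.6, 11]) cylinder(h=3.9, r=1.7) → bbox [-14.5,4.9,11] .. [-11.1,8.3,14.9]
B = sphere(r=7.5) → bbox [-7.5,-7.5,-7.5] .. [7.5,7.5,7.5]
lo = A.lo+B.lo = [-14.5-7.5, 4.9-7.5, 11-7.5] = [-22.000,-2.600,3.500]
hi = A.hi+B.hi = [-11.1+7.5, 8.3+7.5, 14.9+7.5] = [-3.600,15.800,22.400]
diag = √(18.4²+18.4²+18.9²) = √1034.33 = 32.161


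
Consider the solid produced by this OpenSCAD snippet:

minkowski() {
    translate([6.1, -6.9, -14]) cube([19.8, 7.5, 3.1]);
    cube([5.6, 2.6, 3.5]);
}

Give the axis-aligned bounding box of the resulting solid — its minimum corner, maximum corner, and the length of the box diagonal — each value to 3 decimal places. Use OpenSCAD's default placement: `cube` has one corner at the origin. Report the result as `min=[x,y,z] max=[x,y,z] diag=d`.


A = translate([6.1, -6.9, -14]) cube([19.8, 7.5, 3.1]) → bbox [6.1,-6.9,-14] .. [25.9,0.6,-10.9]
B = cube([5.6, 2.6, 3.5]) → bbox [0,0,0] .. [5.6,2.6,3.5]
lo = A.lo+B.lo = [6.1+0, -6.9+0, -14+0] = [6.100,-6.900,-14.000]
hi = A.hi+B.hi = [25.9+5.6, 0.6+2.6, -10.9+3.5] = [31.500,3.200,-7.400]
diag = √(25.4²+10.1²+6.6²) = √790.73 = 28.120

min=[6.100,-6.900,-14.000] max=[31.500,3.200,-7.400] diag=28.120


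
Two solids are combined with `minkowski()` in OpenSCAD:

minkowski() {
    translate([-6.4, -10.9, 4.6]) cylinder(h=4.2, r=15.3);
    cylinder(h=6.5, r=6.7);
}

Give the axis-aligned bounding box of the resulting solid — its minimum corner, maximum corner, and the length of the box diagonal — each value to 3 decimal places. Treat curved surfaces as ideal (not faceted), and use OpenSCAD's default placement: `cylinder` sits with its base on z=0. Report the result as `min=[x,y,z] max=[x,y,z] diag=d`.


min=[-28.400,-32.900,4.600] max=[15.600,11.100,15.300] diag=63.139

A = translate([-6.4, -10.9, 4.6]) cylinder(h=4.2, r=15.3) → bbox [-21.7,-26.2,4.6] .. [8.9,4.4,8.8]
B = cylinder(h=6.5, r=6.7) → bbox [-6.7,-6.7,0] .. [6.7,6.7,6.5]
lo = A.lo+B.lo = [-21.7-6.7, -26.2-6.7, 4.6+0] = [-28.400,-32.900,4.600]
hi = A.hi+B.hi = [8.9+6.7, 4.4+6.7, 8.8+6.5] = [15.600,11.100,15.300]
diag = √(44²+44²+10.7²) = √3986.49 = 63.139


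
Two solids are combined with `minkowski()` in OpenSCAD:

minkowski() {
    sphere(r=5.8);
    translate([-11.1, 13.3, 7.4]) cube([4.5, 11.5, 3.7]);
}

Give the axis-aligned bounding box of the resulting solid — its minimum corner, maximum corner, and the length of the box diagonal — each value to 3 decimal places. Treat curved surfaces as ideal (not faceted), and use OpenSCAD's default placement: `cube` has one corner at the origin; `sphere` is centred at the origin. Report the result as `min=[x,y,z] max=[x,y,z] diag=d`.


min=[-16.900,7.500,1.600] max=[-0.800,30.600,16.900] diag=32.045

A = translate([-11.1, 13.3, 7.4]) cube([4.5, 11.5, 3.7]) → bbox [-11.1,13.3,7.4] .. [-6.6,24.8,11.1]
B = sphere(r=5.8) → bbox [-5.8,-5.8,-5.8] .. [5.8,5.8,5.8]
lo = A.lo+B.lo = [-11.1-5.8, 13.3-5.8, 7.4-5.8] = [-16.900,7.500,1.600]
hi = A.hi+B.hi = [-6.6+5.8, 24.8+5.8, 11.1+5.8] = [-0.800,30.600,16.900]
diag = √(16.1²+23.1²+15.3²) = √1026.91 = 32.045


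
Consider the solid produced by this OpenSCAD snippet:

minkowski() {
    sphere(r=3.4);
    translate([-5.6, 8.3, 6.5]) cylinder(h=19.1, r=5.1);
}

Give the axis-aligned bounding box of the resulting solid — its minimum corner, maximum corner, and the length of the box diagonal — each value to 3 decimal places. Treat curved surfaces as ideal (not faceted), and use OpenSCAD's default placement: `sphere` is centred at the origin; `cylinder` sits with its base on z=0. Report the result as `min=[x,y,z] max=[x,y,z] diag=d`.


min=[-14.100,-0.200,3.100] max=[2.900,16.800,29.000] diag=35.339

A = translate([-5.6, 8.3, 6.5]) cylinder(h=19.1, r=5.1) → bbox [-10.7,3.2,6.5] .. [-0.5,13.4,25.6]
B = sphere(r=3.4) → bbox [-3.4,-3.4,-3.4] .. [3.4,3.4,3.4]
lo = A.lo+B.lo = [-10.7-3.4, 3.2-3.4, 6.5-3.4] = [-14.100,-0.200,3.100]
hi = A.hi+B.hi = [-0.5+3.4, 13.4+3.4, 25.6+3.4] = [2.900,16.800,29.000]
diag = √(17²+17²+25.9²) = √1248.81 = 35.339


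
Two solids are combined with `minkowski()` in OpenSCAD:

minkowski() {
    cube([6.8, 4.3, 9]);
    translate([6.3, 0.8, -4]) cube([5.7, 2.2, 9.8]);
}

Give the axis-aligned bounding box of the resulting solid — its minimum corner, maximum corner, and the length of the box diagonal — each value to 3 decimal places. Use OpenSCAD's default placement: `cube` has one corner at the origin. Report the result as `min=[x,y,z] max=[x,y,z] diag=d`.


min=[6.300,0.800,-4.000] max=[18.800,7.300,14.800] diag=23.493

A = translate([6.3, 0.8, -4]) cube([5.7, 2.2, 9.8]) → bbox [6.3,0.8,-4] .. [12,3,5.8]
B = cube([6.8, 4.3, 9]) → bbox [0,0,0] .. [6.8,4.3,9]
lo = A.lo+B.lo = [6.3+0, 0.8+0, -4+0] = [6.300,0.800,-4.000]
hi = A.hi+B.hi = [12+6.8, 3+4.3, 5.8+9] = [18.800,7.300,14.800]
diag = √(12.5²+6.5²+18.8²) = √551.94 = 23.493


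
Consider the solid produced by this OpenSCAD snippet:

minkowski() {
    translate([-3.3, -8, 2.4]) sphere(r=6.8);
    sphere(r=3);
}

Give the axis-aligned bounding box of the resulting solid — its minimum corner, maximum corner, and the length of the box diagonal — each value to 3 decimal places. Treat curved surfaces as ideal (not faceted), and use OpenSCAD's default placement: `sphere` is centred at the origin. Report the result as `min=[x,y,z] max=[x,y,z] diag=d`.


A = translate([-3.3, -8, 2.4]) sphere(r=6.8) → bbox [-10.1,-14.8,-4.4] .. [3.5,-1.2,9.2]
B = sphere(r=3) → bbox [-3,-3,-3] .. [3,3,3]
lo = A.lo+B.lo = [-10.1-3, -14.8-3, -4.4-3] = [-13.100,-17.800,-7.400]
hi = A.hi+B.hi = [3.5+3, -1.2+3, 9.2+3] = [6.500,1.800,12.200]
diag = √(19.6²+19.6²+19.6²) = √1152.48 = 33.948

min=[-13.100,-17.800,-7.400] max=[6.500,1.800,12.200] diag=33.948


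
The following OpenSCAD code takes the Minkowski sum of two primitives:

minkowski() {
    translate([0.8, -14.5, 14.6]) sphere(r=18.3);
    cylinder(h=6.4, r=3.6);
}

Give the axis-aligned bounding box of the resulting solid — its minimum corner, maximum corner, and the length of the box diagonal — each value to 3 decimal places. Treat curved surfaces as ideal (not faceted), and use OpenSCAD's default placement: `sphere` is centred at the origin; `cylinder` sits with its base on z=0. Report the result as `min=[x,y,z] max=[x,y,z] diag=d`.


A = translate([0.8, -14.5, 14.6]) sphere(r=18.3) → bbox [-17.5,-32.8,-3.7] .. [19.1,3.8,32.9]
B = cylinder(h=6.4, r=3.6) → bbox [-3.6,-3.6,0] .. [3.6,3.6,6.4]
lo = A.lo+B.lo = [-17.5-3.6, -32.8-3.6, -3.7+0] = [-21.100,-36.400,-3.700]
hi = A.hi+B.hi = [19.1+3.6, 3.8+3.6, 32.9+6.4] = [22.700,7.400,39.300]
diag = √(43.8²+43.8²+43²) = √5685.88 = 75.405

min=[-21.100,-36.400,-3.700] max=[22.700,7.400,39.300] diag=75.405


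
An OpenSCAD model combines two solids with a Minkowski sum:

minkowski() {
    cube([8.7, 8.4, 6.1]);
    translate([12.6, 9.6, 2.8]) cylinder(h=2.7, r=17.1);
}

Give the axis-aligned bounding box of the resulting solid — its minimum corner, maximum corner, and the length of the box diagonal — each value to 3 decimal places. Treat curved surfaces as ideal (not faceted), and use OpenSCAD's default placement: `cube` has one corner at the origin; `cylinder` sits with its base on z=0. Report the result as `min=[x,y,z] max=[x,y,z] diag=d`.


A = translate([12.6, 9.6, 2.8]) cylinder(h=2.7, r=17.1) → bbox [-4.5,-7.5,2.8] .. [29.7,26.7,5.5]
B = cube([8.7, 8.4, 6.1]) → bbox [0,0,0] .. [8.7,8.4,6.1]
lo = A.lo+B.lo = [-4.5+0, -7.5+0, 2.8+0] = [-4.500,-7.500,2.800]
hi = A.hi+B.hi = [29.7+8.7, 26.7+8.4, 5.5+6.1] = [38.400,35.100,11.600]
diag = √(42.9²+42.6²+8.8²) = √3732.61 = 61.095

min=[-4.500,-7.500,2.800] max=[38.400,35.100,11.600] diag=61.095


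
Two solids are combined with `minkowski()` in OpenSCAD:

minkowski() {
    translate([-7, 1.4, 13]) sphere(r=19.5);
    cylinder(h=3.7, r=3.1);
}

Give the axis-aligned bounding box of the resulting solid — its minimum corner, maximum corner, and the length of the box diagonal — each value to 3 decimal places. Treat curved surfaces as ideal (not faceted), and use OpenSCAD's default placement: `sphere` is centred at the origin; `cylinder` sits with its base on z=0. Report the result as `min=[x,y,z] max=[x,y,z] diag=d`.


min=[-29.600,-21.200,-6.500] max=[15.600,24.000,36.200] diag=76.872

A = translate([-7, 1.4, 13]) sphere(r=19.5) → bbox [-26.5,-18.1,-6.5] .. [12.5,20.9,32.5]
B = cylinder(h=3.7, r=3.1) → bbox [-3.1,-3.1,0] .. [3.1,3.1,3.7]
lo = A.lo+B.lo = [-26.5-3.1, -18.1-3.1, -6.5+0] = [-29.600,-21.200,-6.500]
hi = A.hi+B.hi = [12.5+3.1, 20.9+3.1, 32.5+3.7] = [15.600,24.000,36.200]
diag = √(45.2²+45.2²+42.7²) = √5909.37 = 76.872


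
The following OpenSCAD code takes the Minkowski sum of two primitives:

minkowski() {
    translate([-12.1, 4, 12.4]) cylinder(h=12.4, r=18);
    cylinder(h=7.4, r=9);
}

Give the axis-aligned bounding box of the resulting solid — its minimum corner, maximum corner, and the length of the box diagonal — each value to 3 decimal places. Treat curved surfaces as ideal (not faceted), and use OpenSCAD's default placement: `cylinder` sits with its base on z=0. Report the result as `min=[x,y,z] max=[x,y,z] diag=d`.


min=[-39.100,-23.000,12.400] max=[14.900,31.000,32.200] diag=78.893

A = translate([-12.1, 4, 12.4]) cylinder(h=12.4, r=18) → bbox [-30.1,-14,12.4] .. [5.9,22,24.8]
B = cylinder(h=7.4, r=9) → bbox [-9,-9,0] .. [9,9,7.4]
lo = A.lo+B.lo = [-30.1-9, -14-9, 12.4+0] = [-39.100,-23.000,12.400]
hi = A.hi+B.hi = [5.9+9, 22+9, 24.8+7.4] = [14.900,31.000,32.200]
diag = √(54²+54²+19.8²) = √6224.04 = 78.893


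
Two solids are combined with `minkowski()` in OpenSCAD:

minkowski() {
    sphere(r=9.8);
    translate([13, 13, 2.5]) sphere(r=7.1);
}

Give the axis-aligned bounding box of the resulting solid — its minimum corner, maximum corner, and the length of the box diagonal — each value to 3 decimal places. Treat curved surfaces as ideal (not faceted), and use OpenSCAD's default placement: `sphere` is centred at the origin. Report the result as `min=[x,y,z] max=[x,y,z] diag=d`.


min=[-3.900,-3.900,-14.400] max=[29.900,29.900,19.400] diag=58.543

A = translate([13, 13, 2.5]) sphere(r=7.1) → bbox [5.9,5.9,-4.6] .. [20.1,20.1,9.6]
B = sphere(r=9.8) → bbox [-9.8,-9.8,-9.8] .. [9.8,9.8,9.8]
lo = A.lo+B.lo = [5.9-9.8, 5.9-9.8, -4.6-9.8] = [-3.900,-3.900,-14.400]
hi = A.hi+B.hi = [20.1+9.8, 20.1+9.8, 9.6+9.8] = [29.900,29.900,19.400]
diag = √(33.8²+33.8²+33.8²) = √3427.32 = 58.543


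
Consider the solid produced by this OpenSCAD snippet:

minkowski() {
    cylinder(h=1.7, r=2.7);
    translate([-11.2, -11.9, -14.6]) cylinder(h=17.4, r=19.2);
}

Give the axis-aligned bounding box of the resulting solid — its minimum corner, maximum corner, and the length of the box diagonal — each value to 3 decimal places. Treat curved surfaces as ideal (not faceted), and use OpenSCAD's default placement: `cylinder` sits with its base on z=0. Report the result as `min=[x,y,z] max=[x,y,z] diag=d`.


A = translate([-11.2, -11.9, -14.6]) cylinder(h=17.4, r=19.2) → bbox [-30.4,-31.1,-14.6] .. [8,7.3,2.8]
B = cylinder(h=1.7, r=2.7) → bbox [-2.7,-2.7,0] .. [2.7,2.7,1.7]
lo = A.lo+B.lo = [-30.4-2.7, -31.1-2.7, -14.6+0] = [-33.100,-33.800,-14.600]
hi = A.hi+B.hi = [8+2.7, 7.3+2.7, 2.8+1.7] = [10.700,10.000,4.500]
diag = √(43.8²+43.8²+19.1²) = √4201.69 = 64.820

min=[-33.100,-33.800,-14.600] max=[10.700,10.000,4.500] diag=64.820


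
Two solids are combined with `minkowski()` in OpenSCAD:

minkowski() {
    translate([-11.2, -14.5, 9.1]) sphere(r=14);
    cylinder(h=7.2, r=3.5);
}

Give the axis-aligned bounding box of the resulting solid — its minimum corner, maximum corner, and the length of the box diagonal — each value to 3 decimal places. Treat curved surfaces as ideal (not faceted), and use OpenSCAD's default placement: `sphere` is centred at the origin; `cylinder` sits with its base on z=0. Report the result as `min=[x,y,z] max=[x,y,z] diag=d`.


min=[-28.700,-32.000,-4.900] max=[6.300,3.000,30.300] diag=60.737

A = translate([-11.2, -14.5, 9.1]) sphere(r=14) → bbox [-25.2,-28.5,-4.9] .. [2.8,-0.5,23.1]
B = cylinder(h=7.2, r=3.5) → bbox [-3.5,-3.5,0] .. [3.5,3.5,7.2]
lo = A.lo+B.lo = [-25.2-3.5, -28.5-3.5, -4.9+0] = [-28.700,-32.000,-4.900]
hi = A.hi+B.hi = [2.8+3.5, -0.5+3.5, 23.1+7.2] = [6.300,3.000,30.300]
diag = √(35²+35²+35.2²) = √3689.04 = 60.737


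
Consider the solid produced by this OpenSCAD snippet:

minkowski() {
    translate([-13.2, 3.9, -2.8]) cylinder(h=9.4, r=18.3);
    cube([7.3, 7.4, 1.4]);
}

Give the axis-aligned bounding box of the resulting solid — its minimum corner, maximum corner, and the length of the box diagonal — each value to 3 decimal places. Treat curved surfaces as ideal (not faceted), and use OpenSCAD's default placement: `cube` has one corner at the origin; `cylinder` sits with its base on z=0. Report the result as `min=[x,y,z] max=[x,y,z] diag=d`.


min=[-31.500,-14.400,-2.800] max=[12.400,29.600,8.000] diag=63.086

A = translate([-13.2, 3.9, -2.8]) cylinder(h=9.4, r=18.3) → bbox [-31.5,-14.4,-2.8] .. [5.1,22.2,6.6]
B = cube([7.3, 7.4, 1.4]) → bbox [0,0,0] .. [7.3,7.4,1.4]
lo = A.lo+B.lo = [-31.5+0, -14.4+0, -2.8+0] = [-31.500,-14.400,-2.800]
hi = A.hi+B.hi = [5.1+7.3, 22.2+7.4, 6.6+1.4] = [12.400,29.600,8.000]
diag = √(43.9²+44²+10.8²) = √3979.85 = 63.086


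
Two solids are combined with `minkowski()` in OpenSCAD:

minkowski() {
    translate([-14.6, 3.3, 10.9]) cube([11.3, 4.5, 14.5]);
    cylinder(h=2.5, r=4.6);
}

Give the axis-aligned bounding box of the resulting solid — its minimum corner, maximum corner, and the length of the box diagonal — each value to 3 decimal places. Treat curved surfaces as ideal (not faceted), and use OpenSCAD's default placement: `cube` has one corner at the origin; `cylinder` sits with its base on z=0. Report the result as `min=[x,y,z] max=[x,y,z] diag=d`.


A = translate([-14.6, 3.3, 10.9]) cube([11.3, 4.5, 14.5]) → bbox [-14.6,3.3,10.9] .. [-3.3,7.8,25.4]
B = cylinder(h=2.5, r=4.6) → bbox [-4.6,-4.6,0] .. [4.6,4.6,2.5]
lo = A.lo+B.lo = [-14.6-4.6, 3.3-4.6, 10.9+0] = [-19.200,-1.300,10.900]
hi = A.hi+B.hi = [-3.3+4.6, 7.8+4.6, 25.4+2.5] = [1.300,12.400,27.900]
diag = √(20.5²+13.7²+17²) = √896.94 = 29.949

min=[-19.200,-1.300,10.900] max=[1.300,12.400,27.900] diag=29.949


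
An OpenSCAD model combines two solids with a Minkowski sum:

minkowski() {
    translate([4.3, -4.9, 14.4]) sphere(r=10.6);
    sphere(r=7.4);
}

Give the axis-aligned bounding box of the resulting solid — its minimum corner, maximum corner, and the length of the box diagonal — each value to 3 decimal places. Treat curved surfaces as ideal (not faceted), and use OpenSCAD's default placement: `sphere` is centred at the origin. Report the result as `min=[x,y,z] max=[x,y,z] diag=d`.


A = translate([4.3, -4.9, 14.4]) sphere(r=10.6) → bbox [-6.3,-15.5,3.8] .. [14.9,5.7,25]
B = sphere(r=7.4) → bbox [-7.4,-7.4,-7.4] .. [7.4,7.4,7.4]
lo = A.lo+B.lo = [-6.3-7.4, -15.5-7.4, 3.8-7.4] = [-13.700,-22.900,-3.600]
hi = A.hi+B.hi = [14.9+7.4, 5.7+7.4, 25+7.4] = [22.300,13.100,32.400]
diag = √(36²+36²+36²) = √3888 = 62.354

min=[-13.700,-22.900,-3.600] max=[22.300,13.100,32.400] diag=62.354


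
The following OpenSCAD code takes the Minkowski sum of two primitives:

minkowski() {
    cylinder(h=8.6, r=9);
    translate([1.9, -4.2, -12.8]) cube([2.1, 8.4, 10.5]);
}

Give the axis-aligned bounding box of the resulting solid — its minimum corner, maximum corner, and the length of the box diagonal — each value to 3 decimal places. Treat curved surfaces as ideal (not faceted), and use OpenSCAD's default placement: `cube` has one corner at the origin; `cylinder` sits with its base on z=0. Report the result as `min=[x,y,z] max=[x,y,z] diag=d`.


A = translate([1.9, -4.2, -12.8]) cube([2.1, 8.4, 10.5]) → bbox [1.9,-4.2,-12.8] .. [4,4.2,-2.3]
B = cylinder(h=8.6, r=9) → bbox [-9,-9,0] .. [9,9,8.6]
lo = A.lo+B.lo = [1.9-9, -4.2-9, -12.8+0] = [-7.100,-13.200,-12.800]
hi = A.hi+B.hi = [4+9, 4.2+9, -2.3+8.6] = [13.000,13.200,6.300]
diag = √(20.1²+26.4²+19.1²) = √1465.78 = 38.286

min=[-7.100,-13.200,-12.800] max=[13.000,13.200,6.300] diag=38.286


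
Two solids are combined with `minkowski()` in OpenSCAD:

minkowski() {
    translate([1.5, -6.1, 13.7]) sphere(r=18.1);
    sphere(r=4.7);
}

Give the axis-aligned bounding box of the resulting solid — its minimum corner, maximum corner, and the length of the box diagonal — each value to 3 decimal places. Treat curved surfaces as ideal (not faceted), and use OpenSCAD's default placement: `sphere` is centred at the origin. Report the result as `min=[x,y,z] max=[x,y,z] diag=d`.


A = translate([1.5, -6.1, 13.7]) sphere(r=18.1) → bbox [-16.6,-24.2,-4.4] .. [19.6,12,31.8]
B = sphere(r=4.7) → bbox [-4.7,-4.7,-4.7] .. [4.7,4.7,4.7]
lo = A.lo+B.lo = [-16.6-4.7, -24.2-4.7, -4.4-4.7] = [-21.300,-28.900,-9.100]
hi = A.hi+B.hi = [19.6+4.7, 12+4.7, 31.8+4.7] = [24.300,16.700,36.500]
diag = √(45.6²+45.6²+45.6²) = √6238.08 = 78.982

min=[-21.300,-28.900,-9.100] max=[24.300,16.700,36.500] diag=78.982


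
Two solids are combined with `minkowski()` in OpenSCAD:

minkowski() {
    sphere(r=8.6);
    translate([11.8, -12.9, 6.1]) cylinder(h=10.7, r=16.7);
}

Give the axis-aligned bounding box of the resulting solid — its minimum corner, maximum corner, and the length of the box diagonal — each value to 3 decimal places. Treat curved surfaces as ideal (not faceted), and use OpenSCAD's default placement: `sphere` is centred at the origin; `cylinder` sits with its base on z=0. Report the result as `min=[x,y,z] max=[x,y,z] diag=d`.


min=[-13.500,-38.200,-2.500] max=[37.100,12.400,25.400] diag=76.806

A = translate([11.8, -12.9, 6.1]) cylinder(h=10.7, r=16.7) → bbox [-4.9,-29.6,6.1] .. [28.5,3.8,16.8]
B = sphere(r=8.6) → bbox [-8.6,-8.6,-8.6] .. [8.6,8.6,8.6]
lo = A.lo+B.lo = [-4.9-8.6, -29.6-8.6, 6.1-8.6] = [-13.500,-38.200,-2.500]
hi = A.hi+B.hi = [28.5+8.6, 3.8+8.6, 16.8+8.6] = [37.100,12.400,25.400]
diag = √(50.6²+50.6²+27.9²) = √5899.13 = 76.806


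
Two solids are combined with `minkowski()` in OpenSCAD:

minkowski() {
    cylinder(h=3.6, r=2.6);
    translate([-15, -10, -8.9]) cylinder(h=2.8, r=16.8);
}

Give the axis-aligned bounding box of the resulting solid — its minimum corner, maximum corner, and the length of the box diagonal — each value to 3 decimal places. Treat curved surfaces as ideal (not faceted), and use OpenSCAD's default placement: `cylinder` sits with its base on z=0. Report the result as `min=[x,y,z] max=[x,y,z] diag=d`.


A = translate([-15, -10, -8.9]) cylinder(h=2.8, r=16.8) → bbox [-31.8,-26.8,-8.9] .. [1.8,6.8,-6.1]
B = cylinder(h=3.6, r=2.6) → bbox [-2.6,-2.6,0] .. [2.6,2.6,3.6]
lo = A.lo+B.lo = [-31.8-2.6, -26.8-2.6, -8.9+0] = [-34.400,-29.400,-8.900]
hi = A.hi+B.hi = [1.8+2.6, 6.8+2.6, -6.1+3.6] = [4.400,9.400,-2.500]
diag = √(38.8²+38.8²+6.4²) = √3051.84 = 55.243

min=[-34.400,-29.400,-8.900] max=[4.400,9.400,-2.500] diag=55.243


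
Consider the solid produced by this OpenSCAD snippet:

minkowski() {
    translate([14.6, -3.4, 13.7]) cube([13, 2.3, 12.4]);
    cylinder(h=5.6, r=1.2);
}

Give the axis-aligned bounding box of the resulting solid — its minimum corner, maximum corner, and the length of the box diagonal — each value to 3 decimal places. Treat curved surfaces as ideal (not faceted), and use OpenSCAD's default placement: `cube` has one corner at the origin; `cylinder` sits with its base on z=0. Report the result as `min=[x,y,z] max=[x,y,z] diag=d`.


min=[13.400,-4.600,13.700] max=[28.800,0.100,31.700] diag=24.151

A = translate([14.6, -3.4, 13.7]) cube([13, 2.3, 12.4]) → bbox [14.6,-3.4,13.7] .. [27.6,-1.1,26.1]
B = cylinder(h=5.6, r=1.2) → bbox [-1.2,-1.2,0] .. [1.2,1.2,5.6]
lo = A.lo+B.lo = [14.6-1.2, -3.4-1.2, 13.7+0] = [13.400,-4.600,13.700]
hi = A.hi+B.hi = [27.6+1.2, -1.1+1.2, 26.1+5.6] = [28.800,0.100,31.700]
diag = √(15.4²+4.7²+18²) = √583.25 = 24.151


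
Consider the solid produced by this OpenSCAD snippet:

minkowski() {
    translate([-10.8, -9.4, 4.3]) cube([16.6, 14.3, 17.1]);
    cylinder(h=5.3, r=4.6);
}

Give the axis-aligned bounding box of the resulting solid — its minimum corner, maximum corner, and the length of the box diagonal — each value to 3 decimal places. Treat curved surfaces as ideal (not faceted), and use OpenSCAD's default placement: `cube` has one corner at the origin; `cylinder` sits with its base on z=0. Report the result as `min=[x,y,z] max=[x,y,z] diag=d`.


min=[-15.400,-14.000,4.300] max=[10.400,9.500,26.700] diag=41.469

A = translate([-10.8, -9.4, 4.3]) cube([16.6, 14.3, 17.1]) → bbox [-10.8,-9.4,4.3] .. [5.8,4.9,21.4]
B = cylinder(h=5.3, r=4.6) → bbox [-4.6,-4.6,0] .. [4.6,4.6,5.3]
lo = A.lo+B.lo = [-10.8-4.6, -9.4-4.6, 4.3+0] = [-15.400,-14.000,4.300]
hi = A.hi+B.hi = [5.8+4.6, 4.9+4.6, 21.4+5.3] = [10.400,9.500,26.700]
diag = √(25.8²+23.5²+22.4²) = √1719.65 = 41.469


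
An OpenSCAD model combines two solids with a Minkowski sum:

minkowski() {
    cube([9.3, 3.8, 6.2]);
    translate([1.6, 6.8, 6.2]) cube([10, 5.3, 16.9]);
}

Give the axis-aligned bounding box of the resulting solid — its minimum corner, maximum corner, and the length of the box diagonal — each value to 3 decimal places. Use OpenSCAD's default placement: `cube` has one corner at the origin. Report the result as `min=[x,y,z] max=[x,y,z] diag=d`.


min=[1.600,6.800,6.200] max=[20.900,15.900,29.300] diag=31.447

A = translate([1.6, 6.8, 6.2]) cube([10, 5.3, 16.9]) → bbox [1.6,6.8,6.2] .. [11.6,12.1,23.1]
B = cube([9.3, 3.8, 6.2]) → bbox [0,0,0] .. [9.3,3.8,6.2]
lo = A.lo+B.lo = [1.6+0, 6.8+0, 6.2+0] = [1.600,6.800,6.200]
hi = A.hi+B.hi = [11.6+9.3, 12.1+3.8, 23.1+6.2] = [20.900,15.900,29.300]
diag = √(19.3²+9.1²+23.1²) = √988.91 = 31.447


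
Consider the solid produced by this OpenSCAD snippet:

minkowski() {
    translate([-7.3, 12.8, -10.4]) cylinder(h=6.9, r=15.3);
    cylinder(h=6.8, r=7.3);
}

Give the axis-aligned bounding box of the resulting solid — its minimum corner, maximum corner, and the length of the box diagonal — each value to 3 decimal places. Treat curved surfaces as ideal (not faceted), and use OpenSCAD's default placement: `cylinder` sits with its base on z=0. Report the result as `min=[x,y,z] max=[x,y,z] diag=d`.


A = translate([-7.3, 12.8, -10.4]) cylinder(h=6.9, r=15.3) → bbox [-22.6,-2.5,-10.4] .. [8,28.1,-3.5]
B = cylinder(h=6.8, r=7.3) → bbox [-7.3,-7.3,0] .. [7.3,7.3,6.8]
lo = A.lo+B.lo = [-22.6-7.3, -2.5-7.3, -10.4+0] = [-29.900,-9.800,-10.400]
hi = A.hi+B.hi = [8+7.3, 28.1+7.3, -3.5+6.8] = [15.300,35.400,3.300]
diag = √(45.2²+45.2²+13.7²) = √4273.77 = 65.374

min=[-29.900,-9.800,-10.400] max=[15.300,35.400,3.300] diag=65.374


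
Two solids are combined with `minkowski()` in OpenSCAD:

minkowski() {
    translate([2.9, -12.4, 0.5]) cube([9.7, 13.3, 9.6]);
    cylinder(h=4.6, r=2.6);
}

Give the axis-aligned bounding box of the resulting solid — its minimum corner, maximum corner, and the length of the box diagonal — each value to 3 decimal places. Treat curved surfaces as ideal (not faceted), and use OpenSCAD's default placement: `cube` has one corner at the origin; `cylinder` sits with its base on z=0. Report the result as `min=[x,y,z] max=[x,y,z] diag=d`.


A = translate([2.9, -12.4, 0.5]) cube([9.7, 13.3, 9.6]) → bbox [2.9,-12.4,0.5] .. [12.6,0.9,10.1]
B = cylinder(h=4.6, r=2.6) → bbox [-2.6,-2.6,0] .. [2.6,2.6,4.6]
lo = A.lo+B.lo = [2.9-2.6, -12.4-2.6, 0.5+0] = [0.300,-15.000,0.500]
hi = A.hi+B.hi = [12.6+2.6, 0.9+2.6, 10.1+4.6] = [15.200,3.500,14.700]
diag = √(14.9²+18.5²+14.2²) = √765.9 = 27.675

min=[0.300,-15.000,0.500] max=[15.200,3.500,14.700] diag=27.675


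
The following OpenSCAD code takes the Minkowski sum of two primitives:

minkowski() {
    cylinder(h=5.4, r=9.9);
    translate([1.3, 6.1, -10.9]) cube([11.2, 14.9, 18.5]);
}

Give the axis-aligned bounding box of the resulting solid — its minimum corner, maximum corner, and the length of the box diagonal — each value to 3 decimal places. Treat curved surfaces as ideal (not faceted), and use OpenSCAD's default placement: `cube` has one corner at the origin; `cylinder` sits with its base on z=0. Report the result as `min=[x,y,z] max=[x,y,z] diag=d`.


min=[-8.600,-3.800,-10.900] max=[22.400,30.900,13.000] diag=52.310

A = translate([1.3, 6.1, -10.9]) cube([11.2, 14.9, 18.5]) → bbox [1.3,6.1,-10.9] .. [12.5,21,7.6]
B = cylinder(h=5.4, r=9.9) → bbox [-9.9,-9.9,0] .. [9.9,9.9,5.4]
lo = A.lo+B.lo = [1.3-9.9, 6.1-9.9, -10.9+0] = [-8.600,-3.800,-10.900]
hi = A.hi+B.hi = [12.5+9.9, 21+9.9, 7.6+5.4] = [22.400,30.900,13.000]
diag = √(31²+34.7²+23.9²) = √2736.3 = 52.310


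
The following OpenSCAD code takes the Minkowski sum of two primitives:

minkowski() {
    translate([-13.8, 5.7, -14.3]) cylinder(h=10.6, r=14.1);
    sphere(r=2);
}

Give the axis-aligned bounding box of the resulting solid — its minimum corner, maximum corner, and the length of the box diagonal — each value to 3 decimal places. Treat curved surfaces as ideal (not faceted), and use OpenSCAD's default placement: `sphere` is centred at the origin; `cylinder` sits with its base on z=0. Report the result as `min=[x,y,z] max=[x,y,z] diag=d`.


A = translate([-13.8, 5.7, -14.3]) cylinder(h=10.6, r=14.1) → bbox [-27.9,-8.4,-14.3] .. [0.3,19.8,-3.7]
B = sphere(r=2) → bbox [-2,-2,-2] .. [2,2,2]
lo = A.lo+B.lo = [-27.9-2, -8.4-2, -14.3-2] = [-29.900,-10.400,-16.300]
hi = A.hi+B.hi = [0.3+2, 19.8+2, -3.7+2] = [2.300,21.800,-1.700]
diag = √(32.2²+32.2²+14.6²) = √2286.84 = 47.821

min=[-29.900,-10.400,-16.300] max=[2.300,21.800,-1.700] diag=47.821


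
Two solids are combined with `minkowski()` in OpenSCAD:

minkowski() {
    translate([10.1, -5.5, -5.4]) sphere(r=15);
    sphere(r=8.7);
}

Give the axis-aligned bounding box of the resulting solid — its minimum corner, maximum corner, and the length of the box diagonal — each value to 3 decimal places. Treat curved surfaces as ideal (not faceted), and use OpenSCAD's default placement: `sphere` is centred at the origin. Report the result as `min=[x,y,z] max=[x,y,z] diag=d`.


A = translate([10.1, -5.5, -5.4]) sphere(r=15) → bbox [-4.9,-20.5,-20.4] .. [25.1,9.5,9.6]
B = sphere(r=8.7) → bbox [-8.7,-8.7,-8.7] .. [8.7,8.7,8.7]
lo = A.lo+B.lo = [-4.9-8.7, -20.5-8.7, -20.4-8.7] = [-13.600,-29.200,-29.100]
hi = A.hi+B.hi = [25.1+8.7, 9.5+8.7, 9.6+8.7] = [33.800,18.200,18.300]
diag = √(47.4²+47.4²+47.4²) = √6740.28 = 82.099

min=[-13.600,-29.200,-29.100] max=[33.800,18.200,18.300] diag=82.099


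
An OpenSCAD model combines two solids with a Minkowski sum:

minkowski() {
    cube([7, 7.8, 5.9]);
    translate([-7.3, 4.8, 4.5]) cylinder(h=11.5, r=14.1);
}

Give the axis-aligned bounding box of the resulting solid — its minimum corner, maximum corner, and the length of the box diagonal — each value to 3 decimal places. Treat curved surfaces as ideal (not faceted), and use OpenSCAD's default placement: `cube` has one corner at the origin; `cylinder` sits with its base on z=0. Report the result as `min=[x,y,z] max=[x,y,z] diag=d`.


A = translate([-7.3, 4.8, 4.5]) cylinder(h=11.5, r=14.1) → bbox [-21.4,-9.3,4.5] .. [6.8,18.9,16]
B = cube([7, 7.8, 5.9]) → bbox [0,0,0] .. [7,7.8,5.9]
lo = A.lo+B.lo = [-21.4+0, -9.3+0, 4.5+0] = [-21.400,-9.300,4.500]
hi = A.hi+B.hi = [6.8+7, 18.9+7.8, 16+5.9] = [13.800,26.700,21.900]
diag = √(35.2²+36²+17.4²) = √2837.8 = 53.271

min=[-21.400,-9.300,4.500] max=[13.800,26.700,21.900] diag=53.271


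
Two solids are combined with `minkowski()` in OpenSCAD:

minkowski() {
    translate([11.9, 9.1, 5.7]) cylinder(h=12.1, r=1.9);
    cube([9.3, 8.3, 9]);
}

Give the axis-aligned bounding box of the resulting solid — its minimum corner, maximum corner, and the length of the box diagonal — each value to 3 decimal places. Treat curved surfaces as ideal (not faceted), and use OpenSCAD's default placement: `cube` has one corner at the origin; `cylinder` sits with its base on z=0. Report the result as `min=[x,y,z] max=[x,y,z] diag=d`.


min=[10.000,7.200,5.700] max=[23.100,19.300,26.800] diag=27.627

A = translate([11.9, 9.1, 5.7]) cylinder(h=12.1, r=1.9) → bbox [10,7.2,5.7] .. [13.8,11,17.8]
B = cube([9.3, 8.3, 9]) → bbox [0,0,0] .. [9.3,8.3,9]
lo = A.lo+B.lo = [10+0, 7.2+0, 5.7+0] = [10.000,7.200,5.700]
hi = A.hi+B.hi = [13.8+9.3, 11+8.3, 17.8+9] = [23.100,19.300,26.800]
diag = √(13.1²+12.1²+21.1²) = √763.23 = 27.627


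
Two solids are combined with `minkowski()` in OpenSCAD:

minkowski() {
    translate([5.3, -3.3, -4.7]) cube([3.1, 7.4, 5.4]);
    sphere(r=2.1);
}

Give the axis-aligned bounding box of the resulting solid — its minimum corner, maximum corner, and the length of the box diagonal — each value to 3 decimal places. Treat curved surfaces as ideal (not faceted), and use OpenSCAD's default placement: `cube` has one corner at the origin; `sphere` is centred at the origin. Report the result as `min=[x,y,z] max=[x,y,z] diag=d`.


min=[3.200,-5.400,-6.800] max=[10.500,6.200,2.800] diag=16.733

A = translate([5.3, -3.3, -4.7]) cube([3.1, 7.4, 5.4]) → bbox [5.3,-3.3,-4.7] .. [8.4,4.1,0.7]
B = sphere(r=2.1) → bbox [-2.1,-2.1,-2.1] .. [2.1,2.1,2.1]
lo = A.lo+B.lo = [5.3-2.1, -3.3-2.1, -4.7-2.1] = [3.200,-5.400,-6.800]
hi = A.hi+B.hi = [8.4+2.1, 4.1+2.1, 0.7+2.1] = [10.500,6.200,2.800]
diag = √(7.3²+11.6²+9.6²) = √280.01 = 16.733


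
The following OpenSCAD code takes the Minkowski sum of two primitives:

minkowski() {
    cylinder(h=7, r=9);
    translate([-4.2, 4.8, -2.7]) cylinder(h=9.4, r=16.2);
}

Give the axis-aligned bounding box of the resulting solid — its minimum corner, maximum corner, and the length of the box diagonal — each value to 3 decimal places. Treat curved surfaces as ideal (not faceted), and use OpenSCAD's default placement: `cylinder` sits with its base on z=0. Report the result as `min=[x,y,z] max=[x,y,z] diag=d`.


min=[-29.400,-20.400,-2.700] max=[21.000,30.000,13.700] diag=73.139

A = translate([-4.2, 4.8, -2.7]) cylinder(h=9.4, r=16.2) → bbox [-20.4,-11.4,-2.7] .. [12,21,6.7]
B = cylinder(h=7, r=9) → bbox [-9,-9,0] .. [9,9,7]
lo = A.lo+B.lo = [-20.4-9, -11.4-9, -2.7+0] = [-29.400,-20.400,-2.700]
hi = A.hi+B.hi = [12+9, 21+9, 6.7+7] = [21.000,30.000,13.700]
diag = √(50.4²+50.4²+16.4²) = √5349.28 = 73.139


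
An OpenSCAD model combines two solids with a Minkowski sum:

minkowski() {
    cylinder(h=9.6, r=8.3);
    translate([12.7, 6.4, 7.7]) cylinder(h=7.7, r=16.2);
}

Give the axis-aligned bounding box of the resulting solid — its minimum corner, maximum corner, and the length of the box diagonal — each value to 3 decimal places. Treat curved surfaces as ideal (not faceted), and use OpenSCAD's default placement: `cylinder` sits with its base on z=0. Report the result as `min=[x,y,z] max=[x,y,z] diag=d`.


A = translate([12.7, 6.4, 7.7]) cylinder(h=7.7, r=16.2) → bbox [-3.5,-9.8,7.7] .. [28.9,22.6,15.4]
B = cylinder(h=9.6, r=8.3) → bbox [-8.3,-8.3,0] .. [8.3,8.3,9.6]
lo = A.lo+B.lo = [-3.5-8.3, -9.8-8.3, 7.7+0] = [-11.800,-18.100,7.700]
hi = A.hi+B.hi = [28.9+8.3, 22.6+8.3, 15.4+9.6] = [37.200,30.900,25.000]
diag = √(49²+49²+17.3²) = √5101.29 = 71.423

min=[-11.800,-18.100,7.700] max=[37.200,30.900,25.000] diag=71.423


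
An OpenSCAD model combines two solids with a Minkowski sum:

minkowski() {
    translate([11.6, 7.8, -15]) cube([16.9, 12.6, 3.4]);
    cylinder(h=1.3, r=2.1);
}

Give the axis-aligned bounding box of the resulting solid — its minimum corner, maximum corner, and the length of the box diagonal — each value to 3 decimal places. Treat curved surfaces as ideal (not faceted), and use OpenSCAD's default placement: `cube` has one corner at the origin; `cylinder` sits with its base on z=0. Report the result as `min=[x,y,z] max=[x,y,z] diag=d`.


min=[9.500,5.700,-15.000] max=[30.600,22.500,-10.300] diag=27.378

A = translate([11.6, 7.8, -15]) cube([16.9, 12.6, 3.4]) → bbox [11.6,7.8,-15] .. [28.5,20.4,-11.6]
B = cylinder(h=1.3, r=2.1) → bbox [-2.1,-2.1,0] .. [2.1,2.1,1.3]
lo = A.lo+B.lo = [11.6-2.1, 7.8-2.1, -15+0] = [9.500,5.700,-15.000]
hi = A.hi+B.hi = [28.5+2.1, 20.4+2.1, -11.6+1.3] = [30.600,22.500,-10.300]
diag = √(21.1²+16.8²+4.7²) = √749.54 = 27.378


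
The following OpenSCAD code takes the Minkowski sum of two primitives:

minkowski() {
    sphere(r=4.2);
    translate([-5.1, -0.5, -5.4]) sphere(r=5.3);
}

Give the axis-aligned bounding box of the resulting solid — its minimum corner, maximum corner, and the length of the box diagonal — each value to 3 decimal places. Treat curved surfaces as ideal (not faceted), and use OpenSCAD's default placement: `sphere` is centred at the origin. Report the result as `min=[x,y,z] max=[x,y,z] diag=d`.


min=[-14.600,-10.000,-14.900] max=[4.400,9.000,4.100] diag=32.909

A = translate([-5.1, -0.5, -5.4]) sphere(r=5.3) → bbox [-10.4,-5.8,-10.7] .. [0.2,4.8,-0.1]
B = sphere(r=4.2) → bbox [-4.2,-4.2,-4.2] .. [4.2,4.2,4.2]
lo = A.lo+B.lo = [-10.4-4.2, -5.8-4.2, -10.7-4.2] = [-14.600,-10.000,-14.900]
hi = A.hi+B.hi = [0.2+4.2, 4.8+4.2, -0.1+4.2] = [4.400,9.000,4.100]
diag = √(19²+19²+19²) = √1083 = 32.909


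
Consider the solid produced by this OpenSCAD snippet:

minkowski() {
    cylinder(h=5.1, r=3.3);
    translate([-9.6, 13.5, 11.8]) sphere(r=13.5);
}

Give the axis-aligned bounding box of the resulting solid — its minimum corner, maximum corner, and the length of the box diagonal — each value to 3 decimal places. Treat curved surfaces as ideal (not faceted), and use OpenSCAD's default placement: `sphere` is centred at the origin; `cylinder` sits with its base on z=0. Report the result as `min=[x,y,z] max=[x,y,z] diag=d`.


A = translate([-9.6, 13.5, 11.8]) sphere(r=13.5) → bbox [-23.1,0,-1.7] .. [3.9,27,25.3]
B = cylinder(h=5.1, r=3.3) → bbox [-3.3,-3.3,0] .. [3.3,3.3,5.1]
lo = A.lo+B.lo = [-23.1-3.3, 0-3.3, -1.7+0] = [-26.400,-3.300,-1.700]
hi = A.hi+B.hi = [3.9+3.3, 27+3.3, 25.3+5.1] = [7.200,30.300,30.400]
diag = √(33.6²+33.6²+32.1²) = √3288.33 = 57.344

min=[-26.400,-3.300,-1.700] max=[7.200,30.300,30.400] diag=57.344


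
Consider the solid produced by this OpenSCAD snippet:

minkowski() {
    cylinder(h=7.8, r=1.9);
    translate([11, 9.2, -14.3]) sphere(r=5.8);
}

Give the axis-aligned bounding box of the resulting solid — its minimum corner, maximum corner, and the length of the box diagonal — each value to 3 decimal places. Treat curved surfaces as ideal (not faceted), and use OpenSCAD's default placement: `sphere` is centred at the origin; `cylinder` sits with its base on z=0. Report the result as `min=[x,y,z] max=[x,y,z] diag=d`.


min=[3.300,1.500,-20.100] max=[18.700,16.900,-0.700] diag=29.166

A = translate([11, 9.2, -14.3]) sphere(r=5.8) → bbox [5.2,3.4,-20.1] .. [16.8,15,-8.5]
B = cylinder(h=7.8, r=1.9) → bbox [-1.9,-1.9,0] .. [1.9,1.9,7.8]
lo = A.lo+B.lo = [5.2-1.9, 3.4-1.9, -20.1+0] = [3.300,1.500,-20.100]
hi = A.hi+B.hi = [16.8+1.9, 15+1.9, -8.5+7.8] = [18.700,16.900,-0.700]
diag = √(15.4²+15.4²+19.4²) = √850.68 = 29.166


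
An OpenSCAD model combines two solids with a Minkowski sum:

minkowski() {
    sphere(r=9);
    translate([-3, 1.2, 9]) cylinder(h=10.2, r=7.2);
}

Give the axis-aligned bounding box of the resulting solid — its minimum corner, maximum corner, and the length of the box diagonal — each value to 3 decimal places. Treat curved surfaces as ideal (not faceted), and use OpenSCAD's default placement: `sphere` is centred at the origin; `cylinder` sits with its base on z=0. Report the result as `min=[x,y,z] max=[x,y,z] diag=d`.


min=[-19.200,-15.000,0.000] max=[13.200,17.400,28.200] diag=53.803

A = translate([-3, 1.2, 9]) cylinder(h=10.2, r=7.2) → bbox [-10.2,-6,9] .. [4.2,8.4,19.2]
B = sphere(r=9) → bbox [-9,-9,-9] .. [9,9,9]
lo = A.lo+B.lo = [-10.2-9, -6-9, 9-9] = [-19.200,-15.000,0.000]
hi = A.hi+B.hi = [4.2+9, 8.4+9, 19.2+9] = [13.200,17.400,28.200]
diag = √(32.4²+32.4²+28.2²) = √2894.76 = 53.803


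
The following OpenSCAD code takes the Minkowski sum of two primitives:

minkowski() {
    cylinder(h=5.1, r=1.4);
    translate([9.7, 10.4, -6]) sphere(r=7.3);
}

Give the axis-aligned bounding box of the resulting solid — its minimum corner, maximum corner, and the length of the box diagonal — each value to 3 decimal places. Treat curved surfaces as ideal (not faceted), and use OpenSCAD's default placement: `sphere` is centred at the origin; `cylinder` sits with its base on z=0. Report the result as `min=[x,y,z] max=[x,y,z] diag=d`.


min=[1.000,1.700,-13.300] max=[18.400,19.100,6.400] diag=31.522

A = translate([9.7, 10.4, -6]) sphere(r=7.3) → bbox [2.4,3.1,-13.3] .. [17,17.7,1.3]
B = cylinder(h=5.1, r=1.4) → bbox [-1.4,-1.4,0] .. [1.4,1.4,5.1]
lo = A.lo+B.lo = [2.4-1.4, 3.1-1.4, -13.3+0] = [1.000,1.700,-13.300]
hi = A.hi+B.hi = [17+1.4, 17.7+1.4, 1.3+5.1] = [18.400,19.100,6.400]
diag = √(17.4²+17.4²+19.7²) = √993.61 = 31.522


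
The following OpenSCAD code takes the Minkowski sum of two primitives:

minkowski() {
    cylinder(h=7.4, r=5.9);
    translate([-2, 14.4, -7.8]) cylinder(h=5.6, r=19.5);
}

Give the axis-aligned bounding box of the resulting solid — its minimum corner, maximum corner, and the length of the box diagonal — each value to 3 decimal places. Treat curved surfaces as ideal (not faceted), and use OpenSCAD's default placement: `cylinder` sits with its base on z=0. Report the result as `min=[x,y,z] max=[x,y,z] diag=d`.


min=[-27.400,-11.000,-7.800] max=[23.400,39.800,5.200] diag=73.009

A = translate([-2, 14.4, -7.8]) cylinder(h=5.6, r=19.5) → bbox [-21.5,-5.1,-7.8] .. [17.5,33.9,-2.2]
B = cylinder(h=7.4, r=5.9) → bbox [-5.9,-5.9,0] .. [5.9,5.9,7.4]
lo = A.lo+B.lo = [-21.5-5.9, -5.1-5.9, -7.8+0] = [-27.400,-11.000,-7.800]
hi = A.hi+B.hi = [17.5+5.9, 33.9+5.9, -2.2+7.4] = [23.400,39.800,5.200]
diag = √(50.8²+50.8²+13²) = √5330.28 = 73.009
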